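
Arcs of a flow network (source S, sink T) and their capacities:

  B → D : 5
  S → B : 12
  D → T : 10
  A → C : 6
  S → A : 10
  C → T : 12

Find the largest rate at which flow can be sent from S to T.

Augment S→A→C→T: bottleneck 6, flow now 6.
Augment S→B→D→T: bottleneck 5, flow now 11.
No augmenting path remains; maximum flow = 11.
In the residual graph, reachable from S: {S, A, B}.
Min-cut edges: A→C (6), B→D (5); capacity 6 + 5 = 11.
This cut is saturated, so no flow can exceed 11.

11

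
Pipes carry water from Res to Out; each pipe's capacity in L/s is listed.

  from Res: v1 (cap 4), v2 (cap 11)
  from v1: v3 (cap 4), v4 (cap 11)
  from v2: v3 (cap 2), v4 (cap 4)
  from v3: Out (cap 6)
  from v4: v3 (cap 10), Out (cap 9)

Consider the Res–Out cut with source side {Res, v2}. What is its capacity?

10

Edges leaving {Res, v2}: Res→v1 (4), v2→v3 (2), v2→v4 (4).
Cut capacity = 4 + 2 + 4 = 10.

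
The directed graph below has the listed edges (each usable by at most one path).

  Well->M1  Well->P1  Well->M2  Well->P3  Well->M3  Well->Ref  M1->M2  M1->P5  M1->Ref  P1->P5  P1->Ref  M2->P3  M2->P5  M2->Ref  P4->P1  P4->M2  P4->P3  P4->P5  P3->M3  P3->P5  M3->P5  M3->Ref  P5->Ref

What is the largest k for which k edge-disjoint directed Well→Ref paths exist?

6

Assign every edge capacity 1; by Menger, the answer equals the max flow.
Path Well→Ref (+1); total 1.
Path Well→M1→Ref (+1); total 2.
Path Well→P1→Ref (+1); total 3.
Path Well→M2→Ref (+1); total 4.
Path Well→M3→Ref (+1); total 5.
Path Well→P3→P5→Ref (+1); total 6.
No residual Well→Ref path; max flow = 6.
Certifying cut of size 6: {Well→M1, Well→M2, Well→M3, Well→P1, Well→P3, Well→Ref}.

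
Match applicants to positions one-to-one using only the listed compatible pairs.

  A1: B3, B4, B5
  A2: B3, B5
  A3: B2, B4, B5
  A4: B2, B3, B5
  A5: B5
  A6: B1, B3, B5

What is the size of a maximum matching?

Unit-capacity flow: source→left, listed edges, right→sink; max matching = max flow.
Augmenting path A1→B3 (+1); matched 1.
Augmenting path A2→B5 (+1); matched 2.
Augmenting path A3→B2 (+1); matched 3.
Augmenting path A6→B1 (+1); matched 4.
Augmenting path A4→B2→A3→B4 (+1); matched 5.
No augmenting path remains; maximum matching = 5.
König certificate: {A6, B2, B3, B4, B5} is a vertex cover of size 5 (every listed pair touches it), so no matching can be larger.

5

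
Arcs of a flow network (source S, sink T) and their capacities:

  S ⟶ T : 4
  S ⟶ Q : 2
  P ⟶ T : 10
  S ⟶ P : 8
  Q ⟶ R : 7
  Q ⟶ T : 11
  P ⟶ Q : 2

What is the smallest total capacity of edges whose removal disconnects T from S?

14

Augment S→T: bottleneck 4, flow now 4.
Augment S→P→T: bottleneck 8, flow now 12.
Augment S→Q→T: bottleneck 2, flow now 14.
No augmenting path remains; maximum flow = 14.
By max-flow min-cut, the minimum cut capacity equals the max flow.
In the residual graph, reachable from S: {S}.
Min-cut edges: S→P (8), S→Q (2), S→T (4); capacity 8 + 2 + 4 = 14.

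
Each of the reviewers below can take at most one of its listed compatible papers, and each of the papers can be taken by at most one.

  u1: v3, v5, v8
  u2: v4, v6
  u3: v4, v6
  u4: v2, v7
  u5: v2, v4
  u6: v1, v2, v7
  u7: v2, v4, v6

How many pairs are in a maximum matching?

Unit-capacity flow: source→left, listed edges, right→sink; max matching = max flow.
Augmenting path u1→v3 (+1); matched 1.
Augmenting path u2→v4 (+1); matched 2.
Augmenting path u3→v6 (+1); matched 3.
Augmenting path u4→v2 (+1); matched 4.
Augmenting path u6→v1 (+1); matched 5.
Augmenting path u5→v2→u4→v7 (+1); matched 6.
No augmenting path remains; maximum matching = 6.
König certificate: {u1, u4, u6, v2, v4, v6} is a vertex cover of size 6 (every listed pair touches it), so no matching can be larger.

6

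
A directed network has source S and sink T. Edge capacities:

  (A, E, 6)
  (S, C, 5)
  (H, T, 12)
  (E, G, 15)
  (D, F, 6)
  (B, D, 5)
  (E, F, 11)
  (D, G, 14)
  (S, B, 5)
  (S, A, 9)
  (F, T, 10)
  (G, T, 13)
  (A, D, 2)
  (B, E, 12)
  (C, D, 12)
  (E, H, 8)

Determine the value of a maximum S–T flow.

Augment S→A→D→F→T: bottleneck 2, flow now 2.
Augment S→A→E→F→T: bottleneck 6, flow now 8.
Augment S→B→D→F→T: bottleneck 2, flow now 10.
Augment S→B→D→G→T: bottleneck 3, flow now 13.
Augment S→C→D→G→T: bottleneck 5, flow now 18.
No augmenting path remains; maximum flow = 18.
In the residual graph, reachable from S: {S, A}.
Min-cut edges: S→B (5), S→C (5), A→D (2), A→E (6); capacity 5 + 5 + 2 + 6 = 18.
This cut is saturated, so no flow can exceed 18.

18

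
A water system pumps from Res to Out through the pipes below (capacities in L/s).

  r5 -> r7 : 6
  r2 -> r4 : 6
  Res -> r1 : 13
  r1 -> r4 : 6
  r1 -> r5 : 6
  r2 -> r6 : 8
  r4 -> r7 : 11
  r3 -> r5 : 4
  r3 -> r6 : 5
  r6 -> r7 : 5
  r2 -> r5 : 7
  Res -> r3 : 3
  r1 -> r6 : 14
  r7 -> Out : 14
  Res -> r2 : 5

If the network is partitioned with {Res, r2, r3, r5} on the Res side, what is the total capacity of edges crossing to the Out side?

Edges leaving {Res, r2, r3, r5}: Res→r1 (13), r2→r4 (6), r2→r6 (8), r3→r6 (5), r5→r7 (6).
Cut capacity = 13 + 6 + 8 + 5 + 6 = 38.

38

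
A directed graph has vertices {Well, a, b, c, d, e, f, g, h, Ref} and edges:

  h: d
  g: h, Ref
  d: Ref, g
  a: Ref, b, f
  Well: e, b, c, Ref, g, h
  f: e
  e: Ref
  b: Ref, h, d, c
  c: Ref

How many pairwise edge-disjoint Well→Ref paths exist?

Assign every edge capacity 1; by Menger, the answer equals the max flow.
Path Well→Ref (+1); total 1.
Path Well→b→Ref (+1); total 2.
Path Well→c→Ref (+1); total 3.
Path Well→e→Ref (+1); total 4.
Path Well→g→Ref (+1); total 5.
Path Well→h→d→Ref (+1); total 6.
No residual Well→Ref path; max flow = 6.
Certifying cut of size 6: {Well→Ref, Well→b, Well→c, Well→e, Well→g, Well→h}.

6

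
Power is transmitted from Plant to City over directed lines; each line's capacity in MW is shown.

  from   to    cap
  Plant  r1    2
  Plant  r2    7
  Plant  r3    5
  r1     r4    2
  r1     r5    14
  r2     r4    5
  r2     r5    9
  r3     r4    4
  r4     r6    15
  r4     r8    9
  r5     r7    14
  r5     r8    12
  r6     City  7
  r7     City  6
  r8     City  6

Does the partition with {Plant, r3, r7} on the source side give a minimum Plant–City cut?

Given cut capacity: 2 + 7 + 4 + 6 = 19.
Augment Plant→r1→r4→r6→City: bottleneck 2, flow now 2.
Augment Plant→r2→r4→r6→City: bottleneck 5, flow now 7.
Augment Plant→r2→r5→r7→City: bottleneck 2, flow now 9.
Augment Plant→r3→r4→r8→City: bottleneck 4, flow now 13.
No augmenting path remains; maximum flow = 13.
In the residual graph, reachable from Plant: {Plant, r3}.
Min-cut edges: Plant→r1 (2), Plant→r2 (7), r3→r4 (4); capacity 2 + 7 + 4 = 13.
Cut capacity 19 exceeds the max flow 13, so it is not minimum.

No — its capacity is 19, but the minimum cut has capacity 13.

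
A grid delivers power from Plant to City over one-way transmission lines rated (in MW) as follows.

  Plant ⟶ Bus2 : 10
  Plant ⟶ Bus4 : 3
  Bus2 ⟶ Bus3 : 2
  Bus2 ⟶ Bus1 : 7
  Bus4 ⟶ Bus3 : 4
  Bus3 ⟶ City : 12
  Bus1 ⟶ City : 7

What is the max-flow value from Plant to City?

Augment Plant→Bus2→Bus3→City: bottleneck 2, flow now 2.
Augment Plant→Bus2→Bus1→City: bottleneck 7, flow now 9.
Augment Plant→Bus4→Bus3→City: bottleneck 3, flow now 12.
No augmenting path remains; maximum flow = 12.
In the residual graph, reachable from Plant: {Plant, Bus2}.
Min-cut edges: Plant→Bus4 (3), Bus2→Bus3 (2), Bus2→Bus1 (7); capacity 3 + 2 + 7 = 12.
This cut is saturated, so no flow can exceed 12.

12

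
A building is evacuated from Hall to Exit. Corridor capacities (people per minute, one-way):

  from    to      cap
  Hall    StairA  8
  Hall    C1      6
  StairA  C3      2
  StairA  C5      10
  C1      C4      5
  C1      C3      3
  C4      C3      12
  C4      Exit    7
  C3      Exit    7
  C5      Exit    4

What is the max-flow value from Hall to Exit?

12

Augment Hall→StairA→C3→Exit: bottleneck 2, flow now 2.
Augment Hall→StairA→C5→Exit: bottleneck 4, flow now 6.
Augment Hall→C1→C4→Exit: bottleneck 5, flow now 11.
Augment Hall→C1→C3→Exit: bottleneck 1, flow now 12.
No augmenting path remains; maximum flow = 12.
In the residual graph, reachable from Hall: {Hall, StairA, C5}.
Min-cut edges: Hall→C1 (6), StairA→C3 (2), C5→Exit (4); capacity 6 + 2 + 4 = 12.
This cut is saturated, so no flow can exceed 12.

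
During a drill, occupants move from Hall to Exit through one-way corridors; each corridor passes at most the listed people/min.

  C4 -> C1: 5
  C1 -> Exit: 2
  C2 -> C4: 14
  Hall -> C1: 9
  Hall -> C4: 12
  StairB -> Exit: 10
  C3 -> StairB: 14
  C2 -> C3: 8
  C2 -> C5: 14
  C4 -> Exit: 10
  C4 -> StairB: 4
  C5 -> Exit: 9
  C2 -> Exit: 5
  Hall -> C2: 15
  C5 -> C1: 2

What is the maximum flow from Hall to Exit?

29

Augment Hall→C2→Exit: bottleneck 5, flow now 5.
Augment Hall→C4→Exit: bottleneck 10, flow now 15.
Augment Hall→C1→Exit: bottleneck 2, flow now 17.
Augment Hall→C2→C5→Exit: bottleneck 9, flow now 26.
Augment Hall→C4→StairB→Exit: bottleneck 2, flow now 28.
Augment Hall→C2→C4→StairB→Exit: bottleneck 1, flow now 29.
No augmenting path remains; maximum flow = 29.
In the residual graph, reachable from Hall: {Hall, C1}.
Min-cut edges: Hall→C2 (15), Hall→C4 (12), C1→Exit (2); capacity 15 + 12 + 2 = 29.
This cut is saturated, so no flow can exceed 29.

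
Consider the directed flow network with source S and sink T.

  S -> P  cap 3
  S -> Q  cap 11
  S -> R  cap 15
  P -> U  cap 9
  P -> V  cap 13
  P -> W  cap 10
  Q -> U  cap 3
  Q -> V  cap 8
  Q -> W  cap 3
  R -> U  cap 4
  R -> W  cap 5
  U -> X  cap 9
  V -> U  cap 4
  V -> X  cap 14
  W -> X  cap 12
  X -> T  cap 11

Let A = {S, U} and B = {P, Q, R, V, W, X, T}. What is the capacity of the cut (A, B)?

Edges leaving {S, U}: S→P (3), S→Q (11), S→R (15), U→X (9).
Cut capacity = 3 + 11 + 15 + 9 = 38.

38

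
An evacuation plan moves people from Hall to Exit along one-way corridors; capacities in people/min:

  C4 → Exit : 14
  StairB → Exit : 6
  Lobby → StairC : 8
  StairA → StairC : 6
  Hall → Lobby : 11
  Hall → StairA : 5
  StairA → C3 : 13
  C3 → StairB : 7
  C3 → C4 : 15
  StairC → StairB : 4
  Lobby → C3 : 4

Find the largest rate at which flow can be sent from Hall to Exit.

13

Augment Hall→StairA→StairC→StairB→Exit: bottleneck 4, flow now 4.
Augment Hall→StairA→C3→StairB→Exit: bottleneck 1, flow now 5.
Augment Hall→Lobby→C3→StairB→Exit: bottleneck 1, flow now 6.
Augment Hall→Lobby→C3→C4→Exit: bottleneck 3, flow now 9.
Augment Hall→Lobby→StairC→StairA→C3→C4→Exit: bottleneck 4, flow now 13. (uses reverse residual edge)
No augmenting path remains; maximum flow = 13.
In the residual graph, reachable from Hall: {Hall, Lobby, StairC}.
Min-cut edges: Hall→StairA (5), Lobby→C3 (4), StairC→StairB (4); capacity 5 + 4 + 4 = 13.
This cut is saturated, so no flow can exceed 13.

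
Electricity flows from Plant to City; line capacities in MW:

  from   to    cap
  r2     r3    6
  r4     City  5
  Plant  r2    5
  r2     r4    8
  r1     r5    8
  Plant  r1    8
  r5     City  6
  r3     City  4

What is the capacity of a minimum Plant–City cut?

Augment Plant→r1→r5→City: bottleneck 6, flow now 6.
Augment Plant→r2→r3→City: bottleneck 4, flow now 10.
Augment Plant→r2→r4→City: bottleneck 1, flow now 11.
No augmenting path remains; maximum flow = 11.
By max-flow min-cut, the minimum cut capacity equals the max flow.
In the residual graph, reachable from Plant: {Plant, r1, r5}.
Min-cut edges: Plant→r2 (5), r5→City (6); capacity 5 + 6 = 11.

11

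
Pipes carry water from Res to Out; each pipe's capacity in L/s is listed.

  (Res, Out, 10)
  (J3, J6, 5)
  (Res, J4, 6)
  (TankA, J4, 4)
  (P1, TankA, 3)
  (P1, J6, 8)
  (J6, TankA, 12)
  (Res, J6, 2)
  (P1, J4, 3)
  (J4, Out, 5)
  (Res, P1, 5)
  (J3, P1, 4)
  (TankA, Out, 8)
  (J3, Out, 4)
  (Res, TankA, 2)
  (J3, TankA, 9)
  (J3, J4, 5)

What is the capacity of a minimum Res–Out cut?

Augment Res→Out: bottleneck 10, flow now 10.
Augment Res→TankA→Out: bottleneck 2, flow now 12.
Augment Res→J4→Out: bottleneck 5, flow now 17.
Augment Res→P1→TankA→Out: bottleneck 3, flow now 20.
Augment Res→J6→TankA→Out: bottleneck 2, flow now 22.
Augment Res→P1→J6→TankA→Out: bottleneck 1, flow now 23.
No augmenting path remains; maximum flow = 23.
By max-flow min-cut, the minimum cut capacity equals the max flow.
In the residual graph, reachable from Res: {Res, P1, J6, TankA, J4}.
Min-cut edges: Res→Out (10), TankA→Out (8), J4→Out (5); capacity 10 + 8 + 5 = 23.

23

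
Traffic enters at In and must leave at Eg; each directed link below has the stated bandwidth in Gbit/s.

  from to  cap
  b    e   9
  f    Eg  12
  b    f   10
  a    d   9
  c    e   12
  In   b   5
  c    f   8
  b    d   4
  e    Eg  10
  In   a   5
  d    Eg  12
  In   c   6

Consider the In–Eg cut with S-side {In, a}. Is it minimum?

No — its capacity is 20, but the minimum cut has capacity 16.

Given cut capacity: 5 + 6 + 9 = 20.
Augment In→a→d→Eg: bottleneck 5, flow now 5.
Augment In→b→d→Eg: bottleneck 4, flow now 9.
Augment In→b→e→Eg: bottleneck 1, flow now 10.
Augment In→c→e→Eg: bottleneck 6, flow now 16.
No augmenting path remains; maximum flow = 16.
In the residual graph, reachable from In: {In}.
Min-cut edges: In→a (5), In→b (5), In→c (6); capacity 5 + 5 + 6 = 16.
Cut capacity 20 exceeds the max flow 16, so it is not minimum.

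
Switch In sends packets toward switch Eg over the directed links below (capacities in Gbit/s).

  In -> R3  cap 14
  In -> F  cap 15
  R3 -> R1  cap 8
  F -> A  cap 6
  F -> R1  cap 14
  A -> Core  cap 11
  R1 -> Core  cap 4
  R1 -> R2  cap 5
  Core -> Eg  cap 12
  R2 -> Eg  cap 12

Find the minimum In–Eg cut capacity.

Augment In→R3→R1→Core→Eg: bottleneck 4, flow now 4.
Augment In→R3→R1→R2→Eg: bottleneck 4, flow now 8.
Augment In→F→A→Core→Eg: bottleneck 6, flow now 14.
Augment In→F→R1→R2→Eg: bottleneck 1, flow now 15.
No augmenting path remains; maximum flow = 15.
By max-flow min-cut, the minimum cut capacity equals the max flow.
In the residual graph, reachable from In: {In, R3, F, R1}.
Min-cut edges: F→A (6), R1→Core (4), R1→R2 (5); capacity 6 + 4 + 5 = 15.

15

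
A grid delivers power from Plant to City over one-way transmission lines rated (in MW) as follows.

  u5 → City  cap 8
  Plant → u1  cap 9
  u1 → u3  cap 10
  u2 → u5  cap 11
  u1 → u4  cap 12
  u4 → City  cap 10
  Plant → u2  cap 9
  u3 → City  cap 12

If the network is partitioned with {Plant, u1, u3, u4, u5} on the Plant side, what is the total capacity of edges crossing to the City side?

39

Edges leaving {Plant, u1, u3, u4, u5}: Plant→u2 (9), u3→City (12), u4→City (10), u5→City (8).
Cut capacity = 9 + 12 + 10 + 8 = 39.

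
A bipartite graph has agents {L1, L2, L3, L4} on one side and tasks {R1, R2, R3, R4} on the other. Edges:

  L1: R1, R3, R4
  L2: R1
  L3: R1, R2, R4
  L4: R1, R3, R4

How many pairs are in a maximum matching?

Unit-capacity flow: source→left, listed edges, right→sink; max matching = max flow.
Augmenting path L1→R1 (+1); matched 1.
Augmenting path L3→R2 (+1); matched 2.
Augmenting path L4→R3 (+1); matched 3.
Augmenting path L2→R1→L1→R4 (+1); matched 4.
No augmenting path remains; maximum matching = 4.
König certificate: {L1, L2, L3, L4} is a vertex cover of size 4 (every listed pair touches it), so no matching can be larger.

4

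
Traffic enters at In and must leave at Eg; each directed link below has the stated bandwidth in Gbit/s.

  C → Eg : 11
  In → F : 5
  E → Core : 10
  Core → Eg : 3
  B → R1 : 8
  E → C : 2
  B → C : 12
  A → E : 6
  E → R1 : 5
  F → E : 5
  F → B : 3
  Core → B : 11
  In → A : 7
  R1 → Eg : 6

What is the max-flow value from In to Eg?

11

Augment In→F→E→R1→Eg: bottleneck 5, flow now 5.
Augment In→A→E→C→Eg: bottleneck 2, flow now 7.
Augment In→A→E→Core→Eg: bottleneck 3, flow now 10.
Augment In→A→E→F→B→R1→Eg: bottleneck 1, flow now 11. (uses reverse residual edge)
No augmenting path remains; maximum flow = 11.
In the residual graph, reachable from In: {In, A}.
Min-cut edges: In→F (5), A→E (6); capacity 5 + 6 = 11.
This cut is saturated, so no flow can exceed 11.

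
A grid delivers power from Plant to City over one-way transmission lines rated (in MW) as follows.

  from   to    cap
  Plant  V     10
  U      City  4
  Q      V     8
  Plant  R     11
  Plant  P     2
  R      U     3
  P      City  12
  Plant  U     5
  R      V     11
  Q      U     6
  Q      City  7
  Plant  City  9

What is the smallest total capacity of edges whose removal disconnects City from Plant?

Augment Plant→City: bottleneck 9, flow now 9.
Augment Plant→P→City: bottleneck 2, flow now 11.
Augment Plant→U→City: bottleneck 4, flow now 15.
No augmenting path remains; maximum flow = 15.
By max-flow min-cut, the minimum cut capacity equals the max flow.
In the residual graph, reachable from Plant: {Plant, R, U, V}.
Min-cut edges: Plant→P (2), Plant→City (9), U→City (4); capacity 2 + 9 + 4 = 15.

15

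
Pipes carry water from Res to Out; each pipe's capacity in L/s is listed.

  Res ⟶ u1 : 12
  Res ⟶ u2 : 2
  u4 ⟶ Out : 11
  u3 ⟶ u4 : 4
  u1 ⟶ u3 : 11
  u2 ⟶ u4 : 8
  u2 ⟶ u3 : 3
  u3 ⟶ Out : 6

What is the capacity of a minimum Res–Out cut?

12

Augment Res→u1→u3→Out: bottleneck 6, flow now 6.
Augment Res→u2→u4→Out: bottleneck 2, flow now 8.
Augment Res→u1→u3→u4→Out: bottleneck 4, flow now 12.
No augmenting path remains; maximum flow = 12.
By max-flow min-cut, the minimum cut capacity equals the max flow.
In the residual graph, reachable from Res: {Res, u1, u3}.
Min-cut edges: Res→u2 (2), u3→u4 (4), u3→Out (6); capacity 2 + 4 + 6 = 12.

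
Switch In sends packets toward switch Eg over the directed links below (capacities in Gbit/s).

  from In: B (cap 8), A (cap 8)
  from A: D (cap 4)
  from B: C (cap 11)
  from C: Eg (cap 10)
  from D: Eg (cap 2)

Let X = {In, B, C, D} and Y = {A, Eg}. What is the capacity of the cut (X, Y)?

Edges leaving {In, B, C, D}: In→A (8), C→Eg (10), D→Eg (2).
Cut capacity = 8 + 10 + 2 = 20.

20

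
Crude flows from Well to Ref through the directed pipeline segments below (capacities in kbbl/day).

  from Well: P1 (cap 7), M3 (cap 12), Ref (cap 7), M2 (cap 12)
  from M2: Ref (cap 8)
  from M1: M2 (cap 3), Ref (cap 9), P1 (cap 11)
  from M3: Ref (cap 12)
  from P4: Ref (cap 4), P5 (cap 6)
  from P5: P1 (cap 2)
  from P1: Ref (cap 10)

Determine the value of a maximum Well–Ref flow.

Augment Well→Ref: bottleneck 7, flow now 7.
Augment Well→M2→Ref: bottleneck 8, flow now 15.
Augment Well→M3→Ref: bottleneck 12, flow now 27.
Augment Well→P1→Ref: bottleneck 7, flow now 34.
No augmenting path remains; maximum flow = 34.
In the residual graph, reachable from Well: {Well, M2}.
Min-cut edges: Well→M3 (12), Well→P1 (7), Well→Ref (7), M2→Ref (8); capacity 12 + 7 + 7 + 8 = 34.
This cut is saturated, so no flow can exceed 34.

34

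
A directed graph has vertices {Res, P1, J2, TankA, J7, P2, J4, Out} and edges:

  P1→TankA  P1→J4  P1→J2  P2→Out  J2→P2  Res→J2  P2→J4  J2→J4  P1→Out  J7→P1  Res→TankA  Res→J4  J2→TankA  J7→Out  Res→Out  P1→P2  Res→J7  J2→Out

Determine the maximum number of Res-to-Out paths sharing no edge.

3

Assign every edge capacity 1; by Menger, the answer equals the max flow.
Path Res→Out (+1); total 1.
Path Res→J2→Out (+1); total 2.
Path Res→J7→Out (+1); total 3.
No residual Res→Out path; max flow = 3.
Certifying cut of size 3: {Res→J2, Res→J7, Res→Out}.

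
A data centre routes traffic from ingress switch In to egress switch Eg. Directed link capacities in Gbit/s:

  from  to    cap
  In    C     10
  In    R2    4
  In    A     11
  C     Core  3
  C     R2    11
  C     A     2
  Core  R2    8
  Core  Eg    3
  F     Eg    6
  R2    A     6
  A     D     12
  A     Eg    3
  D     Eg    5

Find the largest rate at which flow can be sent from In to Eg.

Augment In→A→Eg: bottleneck 3, flow now 3.
Augment In→C→Core→Eg: bottleneck 3, flow now 6.
Augment In→A→D→Eg: bottleneck 5, flow now 11.
No augmenting path remains; maximum flow = 11.
In the residual graph, reachable from In: {In, C, R2, A, D}.
Min-cut edges: C→Core (3), A→Eg (3), D→Eg (5); capacity 3 + 3 + 5 = 11.
This cut is saturated, so no flow can exceed 11.

11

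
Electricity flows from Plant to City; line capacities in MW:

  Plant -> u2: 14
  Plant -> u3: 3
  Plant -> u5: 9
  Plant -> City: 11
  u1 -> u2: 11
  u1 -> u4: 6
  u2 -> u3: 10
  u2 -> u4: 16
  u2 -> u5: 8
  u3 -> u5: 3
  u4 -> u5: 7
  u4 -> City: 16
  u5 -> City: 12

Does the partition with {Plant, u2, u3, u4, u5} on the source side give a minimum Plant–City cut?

Given cut capacity: 11 + 16 + 12 = 39.
Augment Plant→City: bottleneck 11, flow now 11.
Augment Plant→u5→City: bottleneck 9, flow now 20.
Augment Plant→u2→u4→City: bottleneck 14, flow now 34.
Augment Plant→u3→u5→City: bottleneck 3, flow now 37.
No augmenting path remains; maximum flow = 37.
In the residual graph, reachable from Plant: {Plant}.
Min-cut edges: Plant→u2 (14), Plant→u3 (3), Plant→u5 (9), Plant→City (11); capacity 14 + 3 + 9 + 11 = 37.
Cut capacity 39 exceeds the max flow 37, so it is not minimum.

No — its capacity is 39, but the minimum cut has capacity 37.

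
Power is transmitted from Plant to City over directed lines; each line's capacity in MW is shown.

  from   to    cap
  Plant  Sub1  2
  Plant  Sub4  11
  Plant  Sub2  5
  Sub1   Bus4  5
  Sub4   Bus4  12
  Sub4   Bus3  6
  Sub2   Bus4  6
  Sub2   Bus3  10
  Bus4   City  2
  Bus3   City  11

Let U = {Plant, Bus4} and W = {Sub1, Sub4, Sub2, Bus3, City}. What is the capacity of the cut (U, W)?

Edges leaving {Plant, Bus4}: Plant→Sub1 (2), Plant→Sub4 (11), Plant→Sub2 (5), Bus4→City (2).
Cut capacity = 2 + 11 + 5 + 2 = 20.

20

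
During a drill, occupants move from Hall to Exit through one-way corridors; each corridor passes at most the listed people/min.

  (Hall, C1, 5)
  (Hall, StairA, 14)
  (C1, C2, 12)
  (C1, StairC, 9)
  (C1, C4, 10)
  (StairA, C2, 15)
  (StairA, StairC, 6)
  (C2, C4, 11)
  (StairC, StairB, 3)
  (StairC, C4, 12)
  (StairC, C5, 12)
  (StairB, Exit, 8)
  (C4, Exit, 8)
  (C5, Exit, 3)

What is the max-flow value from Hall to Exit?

Augment Hall→C1→C4→Exit: bottleneck 5, flow now 5.
Augment Hall→StairA→C2→C4→Exit: bottleneck 3, flow now 8.
Augment Hall→StairA→StairC→StairB→Exit: bottleneck 3, flow now 11.
Augment Hall→StairA→StairC→C5→Exit: bottleneck 3, flow now 14.
No augmenting path remains; maximum flow = 14.
In the residual graph, reachable from Hall: {Hall, C1, StairA, C2, StairC, C4, C5}.
Min-cut edges: StairC→StairB (3), C4→Exit (8), C5→Exit (3); capacity 3 + 8 + 3 = 14.
This cut is saturated, so no flow can exceed 14.

14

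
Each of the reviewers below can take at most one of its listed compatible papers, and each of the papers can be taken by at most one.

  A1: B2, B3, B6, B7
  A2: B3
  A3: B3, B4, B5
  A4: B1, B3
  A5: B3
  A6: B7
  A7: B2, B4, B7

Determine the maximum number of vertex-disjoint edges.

Unit-capacity flow: source→left, listed edges, right→sink; max matching = max flow.
Augmenting path A1→B2 (+1); matched 1.
Augmenting path A2→B3 (+1); matched 2.
Augmenting path A3→B4 (+1); matched 3.
Augmenting path A4→B1 (+1); matched 4.
Augmenting path A6→B7 (+1); matched 5.
Augmenting path A7→B2→A1→B6 (+1); matched 6.
No augmenting path remains; maximum matching = 6.
König certificate: {A1, A3, A4, A6, A7, B3} is a vertex cover of size 6 (every listed pair touches it), so no matching can be larger.

6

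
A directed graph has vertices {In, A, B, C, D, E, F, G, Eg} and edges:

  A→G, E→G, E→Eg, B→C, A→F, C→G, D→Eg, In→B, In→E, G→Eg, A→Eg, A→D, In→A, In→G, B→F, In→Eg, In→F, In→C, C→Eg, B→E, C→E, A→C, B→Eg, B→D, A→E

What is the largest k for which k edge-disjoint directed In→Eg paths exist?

Assign every edge capacity 1; by Menger, the answer equals the max flow.
Path In→Eg (+1); total 1.
Path In→A→Eg (+1); total 2.
Path In→B→Eg (+1); total 3.
Path In→C→Eg (+1); total 4.
Path In→E→Eg (+1); total 5.
Path In→G→Eg (+1); total 6.
No residual In→Eg path; max flow = 6.
Certifying cut of size 6: {In→A, In→B, In→C, In→E, In→Eg, In→G}.

6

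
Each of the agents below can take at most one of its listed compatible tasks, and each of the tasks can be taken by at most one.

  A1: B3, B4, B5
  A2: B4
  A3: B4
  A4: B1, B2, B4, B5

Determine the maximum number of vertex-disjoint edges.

3

Unit-capacity flow: source→left, listed edges, right→sink; max matching = max flow.
Augmenting path A1→B3 (+1); matched 1.
Augmenting path A2→B4 (+1); matched 2.
Augmenting path A4→B1 (+1); matched 3.
No augmenting path remains; maximum matching = 3.
König certificate: {A1, A4, B4} is a vertex cover of size 3 (every listed pair touches it), so no matching can be larger.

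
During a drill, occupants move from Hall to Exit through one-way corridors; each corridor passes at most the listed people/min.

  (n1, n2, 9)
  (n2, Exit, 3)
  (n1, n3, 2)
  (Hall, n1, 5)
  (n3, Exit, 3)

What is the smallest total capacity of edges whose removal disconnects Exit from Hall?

Augment Hall→n1→n2→Exit: bottleneck 3, flow now 3.
Augment Hall→n1→n3→Exit: bottleneck 2, flow now 5.
No augmenting path remains; maximum flow = 5.
By max-flow min-cut, the minimum cut capacity equals the max flow.
In the residual graph, reachable from Hall: {Hall}.
Min-cut edges: Hall→n1 (5); capacity 5 = 5.

5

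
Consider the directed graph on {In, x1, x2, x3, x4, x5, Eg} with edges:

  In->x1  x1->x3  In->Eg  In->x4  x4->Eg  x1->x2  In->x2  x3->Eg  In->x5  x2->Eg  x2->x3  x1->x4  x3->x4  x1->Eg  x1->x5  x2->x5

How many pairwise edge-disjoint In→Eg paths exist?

Assign every edge capacity 1; by Menger, the answer equals the max flow.
Path In→Eg (+1); total 1.
Path In→x1→Eg (+1); total 2.
Path In→x2→Eg (+1); total 3.
Path In→x4→Eg (+1); total 4.
No residual In→Eg path; max flow = 4.
Certifying cut of size 4: {In→Eg, In→x1, In→x2, In→x4}.

4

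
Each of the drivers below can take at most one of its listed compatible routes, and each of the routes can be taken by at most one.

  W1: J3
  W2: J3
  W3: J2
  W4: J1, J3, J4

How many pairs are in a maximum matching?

3

Unit-capacity flow: source→left, listed edges, right→sink; max matching = max flow.
Augmenting path W1→J3 (+1); matched 1.
Augmenting path W3→J2 (+1); matched 2.
Augmenting path W4→J1 (+1); matched 3.
No augmenting path remains; maximum matching = 3.
König certificate: {W3, W4, J3} is a vertex cover of size 3 (every listed pair touches it), so no matching can be larger.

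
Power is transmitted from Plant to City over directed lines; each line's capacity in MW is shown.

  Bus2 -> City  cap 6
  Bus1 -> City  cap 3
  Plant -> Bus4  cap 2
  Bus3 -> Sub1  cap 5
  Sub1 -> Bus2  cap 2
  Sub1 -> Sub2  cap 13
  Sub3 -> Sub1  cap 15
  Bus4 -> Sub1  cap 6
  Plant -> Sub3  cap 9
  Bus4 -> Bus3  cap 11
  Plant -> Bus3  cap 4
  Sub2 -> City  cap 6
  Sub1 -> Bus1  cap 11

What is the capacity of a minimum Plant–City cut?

11

Augment Plant→Bus4→Sub1→Bus1→City: bottleneck 2, flow now 2.
Augment Plant→Bus3→Sub1→Bus1→City: bottleneck 1, flow now 3.
Augment Plant→Bus3→Sub1→Bus2→City: bottleneck 2, flow now 5.
Augment Plant→Bus3→Sub1→Sub2→City: bottleneck 1, flow now 6.
Augment Plant→Sub3→Sub1→Sub2→City: bottleneck 5, flow now 11.
No augmenting path remains; maximum flow = 11.
By max-flow min-cut, the minimum cut capacity equals the max flow.
In the residual graph, reachable from Plant: {Plant, Bus4, Bus3, Sub3, Sub1, Bus1, Sub2}.
Min-cut edges: Sub1→Bus2 (2), Bus1→City (3), Sub2→City (6); capacity 2 + 3 + 6 = 11.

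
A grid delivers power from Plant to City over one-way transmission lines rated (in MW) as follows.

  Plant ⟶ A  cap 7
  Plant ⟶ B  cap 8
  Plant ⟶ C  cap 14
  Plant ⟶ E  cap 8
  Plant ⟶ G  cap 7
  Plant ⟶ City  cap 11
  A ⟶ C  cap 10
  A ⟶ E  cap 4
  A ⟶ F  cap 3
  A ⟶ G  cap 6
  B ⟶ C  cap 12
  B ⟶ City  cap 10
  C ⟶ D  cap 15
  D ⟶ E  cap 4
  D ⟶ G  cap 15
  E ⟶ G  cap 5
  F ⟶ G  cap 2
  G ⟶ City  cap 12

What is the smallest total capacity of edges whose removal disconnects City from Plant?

Augment Plant→City: bottleneck 11, flow now 11.
Augment Plant→B→City: bottleneck 8, flow now 19.
Augment Plant→G→City: bottleneck 7, flow now 26.
Augment Plant→A→G→City: bottleneck 5, flow now 31.
No augmenting path remains; maximum flow = 31.
By max-flow min-cut, the minimum cut capacity equals the max flow.
In the residual graph, reachable from Plant: {Plant, A, C, D, E, F, G}.
Min-cut edges: Plant→B (8), Plant→City (11), G→City (12); capacity 8 + 11 + 12 = 31.

31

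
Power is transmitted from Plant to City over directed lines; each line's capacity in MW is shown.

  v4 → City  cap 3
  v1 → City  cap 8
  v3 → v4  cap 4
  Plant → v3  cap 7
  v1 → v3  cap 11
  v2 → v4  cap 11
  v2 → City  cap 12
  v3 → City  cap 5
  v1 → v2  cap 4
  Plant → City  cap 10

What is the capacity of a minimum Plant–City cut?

17

Augment Plant→City: bottleneck 10, flow now 10.
Augment Plant→v3→City: bottleneck 5, flow now 15.
Augment Plant→v3→v4→City: bottleneck 2, flow now 17.
No augmenting path remains; maximum flow = 17.
By max-flow min-cut, the minimum cut capacity equals the max flow.
In the residual graph, reachable from Plant: {Plant}.
Min-cut edges: Plant→v3 (7), Plant→City (10); capacity 7 + 10 = 17.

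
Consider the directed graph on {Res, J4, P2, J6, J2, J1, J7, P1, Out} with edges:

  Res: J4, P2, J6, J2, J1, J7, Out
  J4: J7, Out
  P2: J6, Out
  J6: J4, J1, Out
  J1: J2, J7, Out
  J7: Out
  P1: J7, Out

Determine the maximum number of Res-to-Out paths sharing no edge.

6

Assign every edge capacity 1; by Menger, the answer equals the max flow.
Path Res→Out (+1); total 1.
Path Res→J4→Out (+1); total 2.
Path Res→P2→Out (+1); total 3.
Path Res→J6→Out (+1); total 4.
Path Res→J1→Out (+1); total 5.
Path Res→J7→Out (+1); total 6.
No residual Res→Out path; max flow = 6.
Certifying cut of size 6: {Res→J1, Res→J4, Res→J6, Res→J7, Res→Out, Res→P2}.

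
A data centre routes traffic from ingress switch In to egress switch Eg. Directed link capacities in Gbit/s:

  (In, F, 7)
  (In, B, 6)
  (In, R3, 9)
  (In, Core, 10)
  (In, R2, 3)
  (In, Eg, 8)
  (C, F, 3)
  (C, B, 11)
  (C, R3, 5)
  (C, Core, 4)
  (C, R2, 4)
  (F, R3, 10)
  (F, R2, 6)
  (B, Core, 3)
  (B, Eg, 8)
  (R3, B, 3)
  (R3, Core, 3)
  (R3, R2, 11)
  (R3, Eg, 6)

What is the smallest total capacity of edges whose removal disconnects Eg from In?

22

Augment In→Eg: bottleneck 8, flow now 8.
Augment In→B→Eg: bottleneck 6, flow now 14.
Augment In→R3→Eg: bottleneck 6, flow now 20.
Augment In→R3→B→Eg: bottleneck 2, flow now 22.
No augmenting path remains; maximum flow = 22.
By max-flow min-cut, the minimum cut capacity equals the max flow.
In the residual graph, reachable from In: {In, F, B, R3, Core, R2}.
Min-cut edges: In→Eg (8), B→Eg (8), R3→Eg (6); capacity 8 + 8 + 6 = 22.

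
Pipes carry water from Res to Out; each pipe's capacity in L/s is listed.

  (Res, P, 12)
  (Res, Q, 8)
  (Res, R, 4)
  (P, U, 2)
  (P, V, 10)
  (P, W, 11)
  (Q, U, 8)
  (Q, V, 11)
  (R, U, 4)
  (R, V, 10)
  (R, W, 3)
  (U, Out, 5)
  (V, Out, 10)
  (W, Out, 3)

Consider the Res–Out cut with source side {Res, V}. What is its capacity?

34

Edges leaving {Res, V}: Res→P (12), Res→Q (8), Res→R (4), V→Out (10).
Cut capacity = 12 + 8 + 4 + 10 = 34.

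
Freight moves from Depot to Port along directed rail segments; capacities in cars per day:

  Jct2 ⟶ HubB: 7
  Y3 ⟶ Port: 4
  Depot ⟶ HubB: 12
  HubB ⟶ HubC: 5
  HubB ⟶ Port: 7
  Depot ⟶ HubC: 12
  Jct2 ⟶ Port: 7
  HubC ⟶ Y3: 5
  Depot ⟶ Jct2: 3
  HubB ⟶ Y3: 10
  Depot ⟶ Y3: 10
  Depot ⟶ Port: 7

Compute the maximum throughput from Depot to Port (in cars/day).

Augment Depot→Port: bottleneck 7, flow now 7.
Augment Depot→Jct2→Port: bottleneck 3, flow now 10.
Augment Depot→HubB→Port: bottleneck 7, flow now 17.
Augment Depot→Y3→Port: bottleneck 4, flow now 21.
No augmenting path remains; maximum flow = 21.
In the residual graph, reachable from Depot: {Depot, HubB, HubC, Y3}.
Min-cut edges: Depot→Jct2 (3), Depot→Port (7), HubB→Port (7), Y3→Port (4); capacity 3 + 7 + 7 + 4 = 21.
This cut is saturated, so no flow can exceed 21.

21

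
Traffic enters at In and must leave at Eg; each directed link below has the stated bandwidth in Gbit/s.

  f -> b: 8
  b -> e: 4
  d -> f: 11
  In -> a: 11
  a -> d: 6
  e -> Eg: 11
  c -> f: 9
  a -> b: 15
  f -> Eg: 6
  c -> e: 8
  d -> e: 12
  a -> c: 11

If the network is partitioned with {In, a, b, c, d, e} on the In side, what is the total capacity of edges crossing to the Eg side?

31

Edges leaving {In, a, b, c, d, e}: c→f (9), d→f (11), e→Eg (11).
Cut capacity = 9 + 11 + 11 = 31.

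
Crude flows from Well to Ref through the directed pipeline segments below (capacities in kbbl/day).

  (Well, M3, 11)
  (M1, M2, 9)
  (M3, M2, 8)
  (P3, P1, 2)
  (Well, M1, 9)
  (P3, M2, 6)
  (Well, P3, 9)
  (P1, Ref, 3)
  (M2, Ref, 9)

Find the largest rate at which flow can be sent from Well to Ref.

11

Augment Well→P3→P1→Ref: bottleneck 2, flow now 2.
Augment Well→P3→M2→Ref: bottleneck 6, flow now 8.
Augment Well→M1→M2→Ref: bottleneck 3, flow now 11.
No augmenting path remains; maximum flow = 11.
In the residual graph, reachable from Well: {Well, P3, M1, M3, M2}.
Min-cut edges: P3→P1 (2), M2→Ref (9); capacity 2 + 9 = 11.
This cut is saturated, so no flow can exceed 11.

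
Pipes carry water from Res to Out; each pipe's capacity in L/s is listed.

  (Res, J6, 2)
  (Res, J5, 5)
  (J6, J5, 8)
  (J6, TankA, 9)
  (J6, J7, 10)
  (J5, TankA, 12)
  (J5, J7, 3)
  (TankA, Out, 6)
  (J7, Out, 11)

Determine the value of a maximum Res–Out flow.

7

Augment Res→J6→TankA→Out: bottleneck 2, flow now 2.
Augment Res→J5→TankA→Out: bottleneck 4, flow now 6.
Augment Res→J5→J7→Out: bottleneck 1, flow now 7.
No augmenting path remains; maximum flow = 7.
In the residual graph, reachable from Res: {Res}.
Min-cut edges: Res→J6 (2), Res→J5 (5); capacity 2 + 5 = 7.
This cut is saturated, so no flow can exceed 7.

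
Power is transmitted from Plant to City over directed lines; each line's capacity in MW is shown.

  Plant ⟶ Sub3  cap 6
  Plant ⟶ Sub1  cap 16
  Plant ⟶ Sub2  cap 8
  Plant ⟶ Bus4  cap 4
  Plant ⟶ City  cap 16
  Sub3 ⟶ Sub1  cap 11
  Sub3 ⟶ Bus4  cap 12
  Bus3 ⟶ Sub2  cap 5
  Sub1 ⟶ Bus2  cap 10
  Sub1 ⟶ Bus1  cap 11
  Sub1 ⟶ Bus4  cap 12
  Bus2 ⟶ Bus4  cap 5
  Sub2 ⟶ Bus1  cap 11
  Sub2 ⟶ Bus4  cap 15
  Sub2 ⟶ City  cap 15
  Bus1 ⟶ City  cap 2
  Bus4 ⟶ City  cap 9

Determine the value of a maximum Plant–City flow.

35

Augment Plant→City: bottleneck 16, flow now 16.
Augment Plant→Sub2→City: bottleneck 8, flow now 24.
Augment Plant→Bus4→City: bottleneck 4, flow now 28.
Augment Plant→Sub3→Bus4→City: bottleneck 5, flow now 33.
Augment Plant→Sub1→Bus1→City: bottleneck 2, flow now 35.
No augmenting path remains; maximum flow = 35.
In the residual graph, reachable from Plant: {Plant, Sub3, Sub1, Bus2, Bus1, Bus4}.
Min-cut edges: Plant→Sub2 (8), Plant→City (16), Bus1→City (2), Bus4→City (9); capacity 8 + 16 + 2 + 9 = 35.
This cut is saturated, so no flow can exceed 35.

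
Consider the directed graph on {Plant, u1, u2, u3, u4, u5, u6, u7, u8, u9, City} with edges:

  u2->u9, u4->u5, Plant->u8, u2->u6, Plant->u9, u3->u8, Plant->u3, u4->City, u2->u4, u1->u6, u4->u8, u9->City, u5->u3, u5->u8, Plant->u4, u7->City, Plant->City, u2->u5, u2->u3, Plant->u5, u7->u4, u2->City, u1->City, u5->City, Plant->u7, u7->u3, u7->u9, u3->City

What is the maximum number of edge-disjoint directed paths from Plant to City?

6

Assign every edge capacity 1; by Menger, the answer equals the max flow.
Path Plant→City (+1); total 1.
Path Plant→u3→City (+1); total 2.
Path Plant→u4→City (+1); total 3.
Path Plant→u5→City (+1); total 4.
Path Plant→u7→City (+1); total 5.
Path Plant→u9→City (+1); total 6.
No residual Plant→City path; max flow = 6.
Certifying cut of size 6: {Plant→City, Plant→u3, Plant→u4, Plant→u5, Plant→u7, Plant→u9}.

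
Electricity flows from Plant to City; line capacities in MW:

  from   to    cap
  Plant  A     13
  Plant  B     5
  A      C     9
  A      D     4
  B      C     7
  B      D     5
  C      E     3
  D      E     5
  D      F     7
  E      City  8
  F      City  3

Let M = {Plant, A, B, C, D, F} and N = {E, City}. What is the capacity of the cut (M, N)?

11

Edges leaving {Plant, A, B, C, D, F}: C→E (3), D→E (5), F→City (3).
Cut capacity = 3 + 5 + 3 = 11.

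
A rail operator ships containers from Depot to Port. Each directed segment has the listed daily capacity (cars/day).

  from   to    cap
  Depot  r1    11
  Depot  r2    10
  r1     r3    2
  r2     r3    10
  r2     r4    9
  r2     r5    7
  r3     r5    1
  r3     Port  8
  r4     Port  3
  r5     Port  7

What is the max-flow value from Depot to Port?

Augment Depot→r1→r3→Port: bottleneck 2, flow now 2.
Augment Depot→r2→r3→Port: bottleneck 6, flow now 8.
Augment Depot→r2→r4→Port: bottleneck 3, flow now 11.
Augment Depot→r2→r5→Port: bottleneck 1, flow now 12.
No augmenting path remains; maximum flow = 12.
In the residual graph, reachable from Depot: {Depot, r1}.
Min-cut edges: Depot→r2 (10), r1→r3 (2); capacity 10 + 2 = 12.
This cut is saturated, so no flow can exceed 12.

12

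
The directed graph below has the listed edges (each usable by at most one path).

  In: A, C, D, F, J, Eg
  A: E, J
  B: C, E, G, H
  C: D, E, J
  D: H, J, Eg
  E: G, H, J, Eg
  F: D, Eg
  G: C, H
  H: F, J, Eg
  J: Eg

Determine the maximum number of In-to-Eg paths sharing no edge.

Assign every edge capacity 1; by Menger, the answer equals the max flow.
Path In→Eg (+1); total 1.
Path In→D→Eg (+1); total 2.
Path In→F→Eg (+1); total 3.
Path In→J→Eg (+1); total 4.
Path In→A→E→Eg (+1); total 5.
Path In→C→D→H→Eg (+1); total 6.
No residual In→Eg path; max flow = 6.
Certifying cut of size 6: {In→A, In→C, In→D, In→Eg, In→F, In→J}.

6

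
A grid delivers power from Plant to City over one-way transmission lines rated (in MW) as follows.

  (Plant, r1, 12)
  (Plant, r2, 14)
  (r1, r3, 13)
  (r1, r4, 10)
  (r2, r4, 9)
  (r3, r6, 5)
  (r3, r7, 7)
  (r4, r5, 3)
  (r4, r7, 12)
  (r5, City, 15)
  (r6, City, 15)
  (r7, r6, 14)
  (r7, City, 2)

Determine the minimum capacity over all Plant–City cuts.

Augment Plant→r1→r3→r6→City: bottleneck 5, flow now 5.
Augment Plant→r1→r3→r7→City: bottleneck 2, flow now 7.
Augment Plant→r1→r4→r5→City: bottleneck 3, flow now 10.
Augment Plant→r1→r3→r7→r6→City: bottleneck 2, flow now 12.
Augment Plant→r2→r4→r7→r6→City: bottleneck 8, flow now 20.
No augmenting path remains; maximum flow = 20.
By max-flow min-cut, the minimum cut capacity equals the max flow.
In the residual graph, reachable from Plant: {Plant, r1, r2, r3, r4, r6, r7}.
Min-cut edges: r4→r5 (3), r6→City (15), r7→City (2); capacity 3 + 15 + 2 = 20.

20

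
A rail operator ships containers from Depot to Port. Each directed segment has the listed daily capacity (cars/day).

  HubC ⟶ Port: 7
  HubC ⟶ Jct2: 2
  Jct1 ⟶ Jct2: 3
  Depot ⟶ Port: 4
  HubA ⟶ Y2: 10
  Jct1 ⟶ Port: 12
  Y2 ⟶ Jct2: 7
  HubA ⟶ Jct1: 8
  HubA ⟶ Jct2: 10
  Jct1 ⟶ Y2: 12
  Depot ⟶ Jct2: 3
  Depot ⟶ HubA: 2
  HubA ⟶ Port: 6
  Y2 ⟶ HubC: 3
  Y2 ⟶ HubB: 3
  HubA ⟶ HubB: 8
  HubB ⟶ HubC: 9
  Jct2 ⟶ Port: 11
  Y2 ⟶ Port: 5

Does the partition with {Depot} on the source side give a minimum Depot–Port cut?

Yes — it is a minimum cut (capacity 9).

Given cut capacity: 2 + 3 + 4 = 9.
Augment Depot→Port: bottleneck 4, flow now 4.
Augment Depot→HubA→Port: bottleneck 2, flow now 6.
Augment Depot→Jct2→Port: bottleneck 3, flow now 9.
No augmenting path remains; maximum flow = 9.
Cut capacity 9 equals the max flow, so it is a minimum cut.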